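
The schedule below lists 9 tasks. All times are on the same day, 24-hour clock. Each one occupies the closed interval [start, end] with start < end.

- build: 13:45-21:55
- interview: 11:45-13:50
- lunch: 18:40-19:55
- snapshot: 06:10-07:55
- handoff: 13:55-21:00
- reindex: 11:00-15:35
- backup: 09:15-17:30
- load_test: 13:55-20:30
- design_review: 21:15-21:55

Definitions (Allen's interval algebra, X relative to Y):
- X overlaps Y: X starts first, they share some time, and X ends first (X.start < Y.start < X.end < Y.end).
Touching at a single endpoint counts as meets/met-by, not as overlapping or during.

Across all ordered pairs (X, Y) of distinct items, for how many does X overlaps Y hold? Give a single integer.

7

Checking all 72 ordered pairs for relation 'overlaps'; matching pairs in alphabetical order:
(backup, build): backup overlaps build ✓
(backup, handoff): backup overlaps handoff ✓
(backup, load_test): backup overlaps load_test ✓
(interview, build): interview overlaps build ✓
(reindex, build): reindex overlaps build ✓
(reindex, handoff): reindex overlaps handoff ✓
(reindex, load_test): reindex overlaps load_test ✓
Count: 7.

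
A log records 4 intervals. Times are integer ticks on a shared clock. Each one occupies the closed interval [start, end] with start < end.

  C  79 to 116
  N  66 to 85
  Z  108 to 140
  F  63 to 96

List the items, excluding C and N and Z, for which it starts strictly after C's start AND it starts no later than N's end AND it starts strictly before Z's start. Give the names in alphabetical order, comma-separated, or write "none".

none

Conditions: its start is strictly after C's start (X.start > 79) AND its start is no later than N's end (X.start <= 85) AND its start is strictly before Z's start (X.start < 108).
F: start 63 > 79? ✗; start 63 <= 85? ✓; start 63 < 108? ✓ → no.
Result: none.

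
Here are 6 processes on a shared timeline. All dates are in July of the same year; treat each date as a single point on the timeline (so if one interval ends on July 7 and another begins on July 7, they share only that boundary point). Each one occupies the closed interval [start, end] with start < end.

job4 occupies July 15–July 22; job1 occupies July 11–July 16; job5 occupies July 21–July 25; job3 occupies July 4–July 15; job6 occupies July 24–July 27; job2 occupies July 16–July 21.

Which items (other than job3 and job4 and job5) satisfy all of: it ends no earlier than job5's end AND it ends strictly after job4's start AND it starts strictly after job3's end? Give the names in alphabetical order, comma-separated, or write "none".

Conditions: its end is no earlier than job5's end (X.end >= July 25) AND its end is strictly after job4's start (X.end > July 15) AND its start is strictly after job3's end (X.start > July 15).
job1: end July 16 >= July 25? ✗; end July 16 > July 15? ✓; start July 11 > July 15? ✗ → no.
job2: end July 21 >= July 25? ✗; end July 21 > July 15? ✓; start July 16 > July 15? ✓ → no.
job6: end July 27 >= July 25? ✓; end July 27 > July 15? ✓; start July 24 > July 15? ✓ → yes.
Result: job6.

job6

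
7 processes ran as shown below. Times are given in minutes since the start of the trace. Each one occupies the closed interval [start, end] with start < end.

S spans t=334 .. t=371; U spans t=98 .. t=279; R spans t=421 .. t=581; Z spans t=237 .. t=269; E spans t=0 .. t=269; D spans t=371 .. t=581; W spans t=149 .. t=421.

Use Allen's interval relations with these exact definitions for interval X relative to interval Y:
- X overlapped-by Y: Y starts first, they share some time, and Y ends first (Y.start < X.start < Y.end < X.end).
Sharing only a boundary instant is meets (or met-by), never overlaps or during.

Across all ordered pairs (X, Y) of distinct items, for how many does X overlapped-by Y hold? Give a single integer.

4

Checking all 42 ordered pairs for relation 'overlapped-by'; matching pairs in alphabetical order:
(D, W): D overlapped-by W ✓
(U, E): U overlapped-by E ✓
(W, E): W overlapped-by E ✓
(W, U): W overlapped-by U ✓
Count: 4.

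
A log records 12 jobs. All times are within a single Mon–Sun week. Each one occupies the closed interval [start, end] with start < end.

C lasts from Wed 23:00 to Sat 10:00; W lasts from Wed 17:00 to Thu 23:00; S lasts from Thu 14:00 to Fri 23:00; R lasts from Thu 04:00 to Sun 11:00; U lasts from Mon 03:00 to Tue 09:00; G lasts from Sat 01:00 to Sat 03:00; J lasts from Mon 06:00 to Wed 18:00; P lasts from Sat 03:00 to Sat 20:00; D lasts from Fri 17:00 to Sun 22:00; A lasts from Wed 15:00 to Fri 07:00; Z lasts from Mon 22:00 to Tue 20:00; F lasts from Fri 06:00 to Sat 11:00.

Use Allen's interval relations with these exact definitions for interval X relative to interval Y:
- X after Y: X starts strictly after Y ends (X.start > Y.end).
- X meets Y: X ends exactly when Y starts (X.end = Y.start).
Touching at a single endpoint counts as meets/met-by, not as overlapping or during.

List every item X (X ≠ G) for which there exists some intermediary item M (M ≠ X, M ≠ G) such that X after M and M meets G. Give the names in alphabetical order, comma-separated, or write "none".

none

Target G = [Sat 01:00, Sat 03:00].
Intermediaries M with M meets G: none.
Union: none.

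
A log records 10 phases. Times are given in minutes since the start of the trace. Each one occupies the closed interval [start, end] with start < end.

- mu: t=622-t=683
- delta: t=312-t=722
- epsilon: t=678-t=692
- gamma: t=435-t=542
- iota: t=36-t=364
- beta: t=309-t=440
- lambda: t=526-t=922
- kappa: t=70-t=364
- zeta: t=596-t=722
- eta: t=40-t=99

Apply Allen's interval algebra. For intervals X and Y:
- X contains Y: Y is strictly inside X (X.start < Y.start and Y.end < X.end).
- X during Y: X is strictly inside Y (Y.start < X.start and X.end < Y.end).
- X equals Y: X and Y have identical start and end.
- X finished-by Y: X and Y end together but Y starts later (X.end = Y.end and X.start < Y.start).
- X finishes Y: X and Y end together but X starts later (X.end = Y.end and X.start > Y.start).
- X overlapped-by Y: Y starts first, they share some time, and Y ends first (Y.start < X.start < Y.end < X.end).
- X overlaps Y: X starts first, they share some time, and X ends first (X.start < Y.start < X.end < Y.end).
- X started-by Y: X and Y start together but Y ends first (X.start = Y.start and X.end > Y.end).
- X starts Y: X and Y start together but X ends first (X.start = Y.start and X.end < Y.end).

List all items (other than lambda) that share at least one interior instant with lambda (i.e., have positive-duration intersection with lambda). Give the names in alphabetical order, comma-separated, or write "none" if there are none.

Target lambda = [t=526, t=922].
beta [t=309, t=440] → before → no.
delta [t=312, t=722] → overlaps → yes.
epsilon [t=678, t=692] → during → yes.
eta [t=40, t=99] → before → no.
gamma [t=435, t=542] → overlaps → yes.
iota [t=36, t=364] → before → no.
kappa [t=70, t=364] → before → no.
mu [t=622, t=683] → during → yes.
zeta [t=596, t=722] → during → yes.
Result: delta, epsilon, gamma, mu, zeta.

delta, epsilon, gamma, mu, zeta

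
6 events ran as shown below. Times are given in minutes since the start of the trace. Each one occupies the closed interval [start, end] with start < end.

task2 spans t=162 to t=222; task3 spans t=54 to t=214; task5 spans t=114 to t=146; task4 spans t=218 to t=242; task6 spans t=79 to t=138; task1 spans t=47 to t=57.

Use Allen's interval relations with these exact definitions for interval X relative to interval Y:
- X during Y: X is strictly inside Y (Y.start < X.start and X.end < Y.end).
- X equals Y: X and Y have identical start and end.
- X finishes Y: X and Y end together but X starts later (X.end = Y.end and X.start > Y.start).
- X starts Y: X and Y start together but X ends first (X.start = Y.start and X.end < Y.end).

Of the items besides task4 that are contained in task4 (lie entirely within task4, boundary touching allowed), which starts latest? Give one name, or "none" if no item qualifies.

none

Target task4 = [t=218, t=242].
task1 [t=47, t=57] → before → excluded.
task2 [t=162, t=222] → overlaps → excluded.
task3 [t=54, t=214] → before → excluded.
task5 [t=114, t=146] → before → excluded.
task6 [t=79, t=138] → before → excluded.
No candidates → none.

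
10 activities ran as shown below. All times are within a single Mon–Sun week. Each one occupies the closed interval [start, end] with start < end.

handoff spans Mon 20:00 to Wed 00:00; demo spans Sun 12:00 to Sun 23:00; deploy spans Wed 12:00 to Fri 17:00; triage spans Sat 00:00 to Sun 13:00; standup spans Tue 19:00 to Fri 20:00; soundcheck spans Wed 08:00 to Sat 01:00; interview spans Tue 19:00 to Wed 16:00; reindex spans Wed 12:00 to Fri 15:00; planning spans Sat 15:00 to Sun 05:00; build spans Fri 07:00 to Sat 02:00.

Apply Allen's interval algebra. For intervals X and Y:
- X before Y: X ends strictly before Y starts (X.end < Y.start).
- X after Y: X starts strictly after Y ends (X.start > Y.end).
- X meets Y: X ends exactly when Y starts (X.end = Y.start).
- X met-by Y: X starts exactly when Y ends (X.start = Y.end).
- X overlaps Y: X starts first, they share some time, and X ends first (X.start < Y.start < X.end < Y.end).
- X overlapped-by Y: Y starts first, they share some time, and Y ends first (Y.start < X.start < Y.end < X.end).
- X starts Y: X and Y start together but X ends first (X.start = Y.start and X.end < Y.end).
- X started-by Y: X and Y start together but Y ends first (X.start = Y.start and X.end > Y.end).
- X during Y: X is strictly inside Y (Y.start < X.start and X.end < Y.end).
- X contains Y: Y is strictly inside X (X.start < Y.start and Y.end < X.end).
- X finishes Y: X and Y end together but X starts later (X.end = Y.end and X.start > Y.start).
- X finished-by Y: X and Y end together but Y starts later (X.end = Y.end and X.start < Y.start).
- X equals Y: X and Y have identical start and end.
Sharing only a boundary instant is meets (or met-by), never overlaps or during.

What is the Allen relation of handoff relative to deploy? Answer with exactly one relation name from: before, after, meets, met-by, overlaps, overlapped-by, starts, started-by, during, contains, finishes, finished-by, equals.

before

handoff = [Mon 20:00, Wed 00:00]; deploy = [Wed 12:00, Fri 17:00].
Compare endpoints: handoff.start < deploy.start, handoff.start < deploy.end, handoff.end < deploy.start, handoff.end < deploy.end.
That pattern is 'before'.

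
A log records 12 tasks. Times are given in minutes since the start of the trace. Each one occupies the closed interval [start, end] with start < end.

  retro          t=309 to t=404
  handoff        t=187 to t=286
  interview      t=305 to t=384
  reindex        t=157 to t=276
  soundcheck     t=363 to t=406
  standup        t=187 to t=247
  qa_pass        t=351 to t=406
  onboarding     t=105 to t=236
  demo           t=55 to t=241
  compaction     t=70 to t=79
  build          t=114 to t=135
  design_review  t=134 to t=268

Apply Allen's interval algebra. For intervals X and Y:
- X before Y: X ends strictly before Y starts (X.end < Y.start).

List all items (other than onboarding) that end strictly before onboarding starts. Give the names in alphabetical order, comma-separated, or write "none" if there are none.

compaction

Target onboarding = [t=105, t=236].
build [t=114, t=135] → during → no.
compaction [t=70, t=79] → before → yes.
demo [t=55, t=241] → contains → no.
design_review [t=134, t=268] → overlapped-by → no.
handoff [t=187, t=286] → overlapped-by → no.
interview [t=305, t=384] → after → no.
qa_pass [t=351, t=406] → after → no.
reindex [t=157, t=276] → overlapped-by → no.
retro [t=309, t=404] → after → no.
soundcheck [t=363, t=406] → after → no.
standup [t=187, t=247] → overlapped-by → no.
Result: compaction.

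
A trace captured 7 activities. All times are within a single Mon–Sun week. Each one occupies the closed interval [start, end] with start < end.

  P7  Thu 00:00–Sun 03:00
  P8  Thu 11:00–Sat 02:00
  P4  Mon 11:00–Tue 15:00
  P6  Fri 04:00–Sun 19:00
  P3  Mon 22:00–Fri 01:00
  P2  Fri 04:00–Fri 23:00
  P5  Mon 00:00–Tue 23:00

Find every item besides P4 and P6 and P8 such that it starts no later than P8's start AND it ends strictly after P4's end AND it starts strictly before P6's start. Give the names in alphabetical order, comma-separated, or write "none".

Conditions: its start is no later than P8's start (X.start <= Thu 11:00) AND its end is strictly after P4's end (X.end > Tue 15:00) AND its start is strictly before P6's start (X.start < Fri 04:00).
P2: start Fri 04:00 <= Thu 11:00? ✗; end Fri 23:00 > Tue 15:00? ✓; start Fri 04:00 < Fri 04:00? ✗ → no.
P3: start Mon 22:00 <= Thu 11:00? ✓; end Fri 01:00 > Tue 15:00? ✓; start Mon 22:00 < Fri 04:00? ✓ → yes.
P5: start Mon 00:00 <= Thu 11:00? ✓; end Tue 23:00 > Tue 15:00? ✓; start Mon 00:00 < Fri 04:00? ✓ → yes.
P7: start Thu 00:00 <= Thu 11:00? ✓; end Sun 03:00 > Tue 15:00? ✓; start Thu 00:00 < Fri 04:00? ✓ → yes.
Result: P3, P5, P7.

P3, P5, P7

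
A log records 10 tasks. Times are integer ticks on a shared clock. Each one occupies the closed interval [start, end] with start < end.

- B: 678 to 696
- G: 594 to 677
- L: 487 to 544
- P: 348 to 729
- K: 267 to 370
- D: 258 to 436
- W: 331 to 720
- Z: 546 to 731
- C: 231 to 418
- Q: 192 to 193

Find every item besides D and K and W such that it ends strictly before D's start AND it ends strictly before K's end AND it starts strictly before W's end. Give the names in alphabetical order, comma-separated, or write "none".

Q

Conditions: its end is strictly before D's start (X.end < 258) AND its end is strictly before K's end (X.end < 370) AND its start is strictly before W's end (X.start < 720).
B: end 696 < 258? ✗; end 696 < 370? ✗; start 678 < 720? ✓ → no.
C: end 418 < 258? ✗; end 418 < 370? ✗; start 231 < 720? ✓ → no.
G: end 677 < 258? ✗; end 677 < 370? ✗; start 594 < 720? ✓ → no.
L: end 544 < 258? ✗; end 544 < 370? ✗; start 487 < 720? ✓ → no.
P: end 729 < 258? ✗; end 729 < 370? ✗; start 348 < 720? ✓ → no.
Q: end 193 < 258? ✓; end 193 < 370? ✓; start 192 < 720? ✓ → yes.
Z: end 731 < 258? ✗; end 731 < 370? ✗; start 546 < 720? ✓ → no.
Result: Q.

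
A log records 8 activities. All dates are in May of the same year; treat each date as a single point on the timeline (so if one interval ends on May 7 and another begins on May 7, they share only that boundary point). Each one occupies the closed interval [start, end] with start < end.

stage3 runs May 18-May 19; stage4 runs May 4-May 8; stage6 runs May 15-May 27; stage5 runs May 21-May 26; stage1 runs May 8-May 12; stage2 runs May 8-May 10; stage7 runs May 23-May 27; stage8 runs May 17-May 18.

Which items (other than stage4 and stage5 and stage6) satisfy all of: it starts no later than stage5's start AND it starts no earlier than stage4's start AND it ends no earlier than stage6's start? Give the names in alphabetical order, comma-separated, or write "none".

Conditions: its start is no later than stage5's start (X.start <= May 21) AND its start is no earlier than stage4's start (X.start >= May 4) AND its end is no earlier than stage6's start (X.end >= May 15).
stage1: start May 8 <= May 21? ✓; start May 8 >= May 4? ✓; end May 12 >= May 15? ✗ → no.
stage2: start May 8 <= May 21? ✓; start May 8 >= May 4? ✓; end May 10 >= May 15? ✗ → no.
stage3: start May 18 <= May 21? ✓; start May 18 >= May 4? ✓; end May 19 >= May 15? ✓ → yes.
stage7: start May 23 <= May 21? ✗; start May 23 >= May 4? ✓; end May 27 >= May 15? ✓ → no.
stage8: start May 17 <= May 21? ✓; start May 17 >= May 4? ✓; end May 18 >= May 15? ✓ → yes.
Result: stage3, stage8.

stage3, stage8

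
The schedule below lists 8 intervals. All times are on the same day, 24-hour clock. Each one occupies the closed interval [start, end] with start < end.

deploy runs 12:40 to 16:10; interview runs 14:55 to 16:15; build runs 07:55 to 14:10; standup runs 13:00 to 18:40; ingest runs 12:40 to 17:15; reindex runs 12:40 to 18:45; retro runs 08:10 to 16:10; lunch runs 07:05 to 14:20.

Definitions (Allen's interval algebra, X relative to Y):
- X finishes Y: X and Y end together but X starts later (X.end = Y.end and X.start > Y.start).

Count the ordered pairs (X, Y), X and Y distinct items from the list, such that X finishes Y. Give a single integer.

Checking all 56 ordered pairs for relation 'finishes'; matching pairs in alphabetical order:
(deploy, retro): deploy finishes retro ✓
Count: 1.

1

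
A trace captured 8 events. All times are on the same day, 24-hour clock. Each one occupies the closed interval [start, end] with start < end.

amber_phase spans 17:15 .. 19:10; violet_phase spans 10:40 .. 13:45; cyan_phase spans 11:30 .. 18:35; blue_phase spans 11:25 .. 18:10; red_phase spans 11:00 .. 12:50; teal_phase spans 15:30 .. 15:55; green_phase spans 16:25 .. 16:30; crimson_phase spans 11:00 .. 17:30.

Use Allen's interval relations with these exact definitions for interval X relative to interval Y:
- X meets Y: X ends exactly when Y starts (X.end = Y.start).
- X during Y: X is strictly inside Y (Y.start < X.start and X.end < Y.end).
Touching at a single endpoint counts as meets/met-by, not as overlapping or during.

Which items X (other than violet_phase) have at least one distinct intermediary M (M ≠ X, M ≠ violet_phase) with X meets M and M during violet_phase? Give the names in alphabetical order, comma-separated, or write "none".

none

Target violet_phase = [10:40, 13:45].
Intermediaries M with M during violet_phase: red_phase.
Via red_phase — items with X meets red_phase: none.
Union: none.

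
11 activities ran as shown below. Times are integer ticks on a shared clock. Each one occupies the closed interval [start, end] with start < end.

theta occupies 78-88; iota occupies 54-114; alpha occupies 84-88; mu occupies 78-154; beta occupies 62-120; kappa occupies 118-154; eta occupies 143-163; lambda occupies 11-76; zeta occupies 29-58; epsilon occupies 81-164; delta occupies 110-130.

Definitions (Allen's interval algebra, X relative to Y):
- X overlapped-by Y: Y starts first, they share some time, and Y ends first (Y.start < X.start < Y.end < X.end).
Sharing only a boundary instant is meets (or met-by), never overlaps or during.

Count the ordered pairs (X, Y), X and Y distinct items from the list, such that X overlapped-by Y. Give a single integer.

16

Checking all 110 ordered pairs for relation 'overlapped-by'; matching pairs in alphabetical order:
(beta, iota): beta overlapped-by iota ✓
(beta, lambda): beta overlapped-by lambda ✓
(delta, beta): delta overlapped-by beta ✓
(delta, iota): delta overlapped-by iota ✓
(epsilon, beta): epsilon overlapped-by beta ✓
(epsilon, iota): epsilon overlapped-by iota ✓
(epsilon, mu): epsilon overlapped-by mu ✓
(epsilon, theta): epsilon overlapped-by theta ✓
(eta, kappa): eta overlapped-by kappa ✓
(eta, mu): eta overlapped-by mu ✓
(iota, lambda): iota overlapped-by lambda ✓
(iota, zeta): iota overlapped-by zeta ✓
(kappa, beta): kappa overlapped-by beta ✓
(kappa, delta): kappa overlapped-by delta ✓
(mu, beta): mu overlapped-by beta ✓
(mu, iota): mu overlapped-by iota ✓
Count: 16.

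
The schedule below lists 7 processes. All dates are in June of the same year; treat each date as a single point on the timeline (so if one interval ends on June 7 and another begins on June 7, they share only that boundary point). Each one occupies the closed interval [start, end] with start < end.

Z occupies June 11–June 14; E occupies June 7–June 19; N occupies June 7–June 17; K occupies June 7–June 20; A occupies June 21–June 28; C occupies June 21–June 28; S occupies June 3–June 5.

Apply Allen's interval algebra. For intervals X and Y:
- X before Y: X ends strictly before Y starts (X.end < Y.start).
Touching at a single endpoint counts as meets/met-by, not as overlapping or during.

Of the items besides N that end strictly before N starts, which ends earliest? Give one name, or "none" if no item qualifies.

Target N = [June 7, June 17].
A [June 21, June 28] → after → excluded.
C [June 21, June 28] → after → excluded.
E [June 7, June 19] → started-by → excluded.
K [June 7, June 20] → started-by → excluded.
S [June 3, June 5] → before → candidate.
Z [June 11, June 14] → during → excluded.
Among candidates, earliest end is June 5 → S.

S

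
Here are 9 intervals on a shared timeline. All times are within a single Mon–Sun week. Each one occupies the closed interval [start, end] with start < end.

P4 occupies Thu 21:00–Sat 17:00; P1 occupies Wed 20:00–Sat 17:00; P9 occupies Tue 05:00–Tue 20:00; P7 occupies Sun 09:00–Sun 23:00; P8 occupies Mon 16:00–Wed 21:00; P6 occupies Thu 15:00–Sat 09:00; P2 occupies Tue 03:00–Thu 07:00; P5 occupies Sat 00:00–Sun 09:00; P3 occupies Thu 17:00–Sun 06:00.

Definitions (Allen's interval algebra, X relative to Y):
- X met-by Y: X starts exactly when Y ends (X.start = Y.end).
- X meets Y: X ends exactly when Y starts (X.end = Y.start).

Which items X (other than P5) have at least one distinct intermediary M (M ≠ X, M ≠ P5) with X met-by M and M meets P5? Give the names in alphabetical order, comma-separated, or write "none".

none

Target P5 = [Sat 00:00, Sun 09:00].
Intermediaries M with M meets P5: none.
Union: none.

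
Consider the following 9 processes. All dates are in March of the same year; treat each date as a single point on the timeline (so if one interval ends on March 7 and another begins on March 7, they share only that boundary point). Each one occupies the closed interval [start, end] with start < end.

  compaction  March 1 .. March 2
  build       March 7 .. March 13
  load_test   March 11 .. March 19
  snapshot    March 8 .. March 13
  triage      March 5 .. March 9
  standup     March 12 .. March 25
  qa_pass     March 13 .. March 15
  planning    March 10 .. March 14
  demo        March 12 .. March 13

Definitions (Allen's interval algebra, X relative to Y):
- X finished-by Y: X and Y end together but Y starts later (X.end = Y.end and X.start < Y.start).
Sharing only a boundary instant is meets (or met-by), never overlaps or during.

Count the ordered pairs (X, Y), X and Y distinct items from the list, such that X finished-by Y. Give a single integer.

Checking all 72 ordered pairs for relation 'finished-by'; matching pairs in alphabetical order:
(build, demo): build finished-by demo ✓
(build, snapshot): build finished-by snapshot ✓
(snapshot, demo): snapshot finished-by demo ✓
Count: 3.

3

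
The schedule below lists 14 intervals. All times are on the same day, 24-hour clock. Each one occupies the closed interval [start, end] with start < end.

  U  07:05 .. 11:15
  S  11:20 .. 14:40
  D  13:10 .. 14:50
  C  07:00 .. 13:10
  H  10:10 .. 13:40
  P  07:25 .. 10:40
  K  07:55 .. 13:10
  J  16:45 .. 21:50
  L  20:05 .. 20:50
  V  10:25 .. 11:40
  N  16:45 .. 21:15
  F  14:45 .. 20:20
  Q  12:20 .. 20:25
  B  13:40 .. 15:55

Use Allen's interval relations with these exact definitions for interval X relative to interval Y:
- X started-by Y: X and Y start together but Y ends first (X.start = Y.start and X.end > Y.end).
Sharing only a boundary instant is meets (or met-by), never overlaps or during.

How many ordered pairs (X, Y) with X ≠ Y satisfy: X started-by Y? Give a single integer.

Checking all 182 ordered pairs for relation 'started-by'; matching pairs in alphabetical order:
(J, N): J started-by N ✓
Count: 1.

1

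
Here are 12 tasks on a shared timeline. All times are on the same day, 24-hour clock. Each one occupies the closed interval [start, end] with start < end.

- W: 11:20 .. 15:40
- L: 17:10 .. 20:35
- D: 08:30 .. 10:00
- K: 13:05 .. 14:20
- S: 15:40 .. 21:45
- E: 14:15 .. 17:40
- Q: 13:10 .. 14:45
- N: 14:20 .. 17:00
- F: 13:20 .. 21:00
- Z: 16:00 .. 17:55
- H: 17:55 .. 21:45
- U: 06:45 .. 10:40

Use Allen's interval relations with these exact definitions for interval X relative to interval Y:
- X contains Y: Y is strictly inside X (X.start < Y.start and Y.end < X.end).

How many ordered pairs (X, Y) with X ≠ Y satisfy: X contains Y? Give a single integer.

10

Checking all 132 ordered pairs for relation 'contains'; matching pairs in alphabetical order:
(E, N): E contains N ✓
(F, E): F contains E ✓
(F, L): F contains L ✓
(F, N): F contains N ✓
(F, Z): F contains Z ✓
(S, L): S contains L ✓
(S, Z): S contains Z ✓
(U, D): U contains D ✓
(W, K): W contains K ✓
(W, Q): W contains Q ✓
Count: 10.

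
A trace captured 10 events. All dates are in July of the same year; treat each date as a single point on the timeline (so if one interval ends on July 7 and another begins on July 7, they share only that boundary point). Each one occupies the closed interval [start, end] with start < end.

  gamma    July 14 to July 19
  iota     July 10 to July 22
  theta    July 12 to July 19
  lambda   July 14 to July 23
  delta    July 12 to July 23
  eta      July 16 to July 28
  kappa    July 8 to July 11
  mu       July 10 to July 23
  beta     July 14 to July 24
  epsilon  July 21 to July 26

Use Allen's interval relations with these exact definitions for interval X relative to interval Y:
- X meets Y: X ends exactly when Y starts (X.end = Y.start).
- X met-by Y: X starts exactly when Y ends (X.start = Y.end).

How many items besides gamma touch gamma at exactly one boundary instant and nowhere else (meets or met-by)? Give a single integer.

Target gamma = [July 14, July 19].
beta [July 14, July 24] → started-by → no.
delta [July 12, July 23] → contains → no.
epsilon [July 21, July 26] → after → no.
eta [July 16, July 28] → overlapped-by → no.
iota [July 10, July 22] → contains → no.
kappa [July 8, July 11] → before → no.
lambda [July 14, July 23] → started-by → no.
mu [July 10, July 23] → contains → no.
theta [July 12, July 19] → finished-by → no.
Total: 0.

0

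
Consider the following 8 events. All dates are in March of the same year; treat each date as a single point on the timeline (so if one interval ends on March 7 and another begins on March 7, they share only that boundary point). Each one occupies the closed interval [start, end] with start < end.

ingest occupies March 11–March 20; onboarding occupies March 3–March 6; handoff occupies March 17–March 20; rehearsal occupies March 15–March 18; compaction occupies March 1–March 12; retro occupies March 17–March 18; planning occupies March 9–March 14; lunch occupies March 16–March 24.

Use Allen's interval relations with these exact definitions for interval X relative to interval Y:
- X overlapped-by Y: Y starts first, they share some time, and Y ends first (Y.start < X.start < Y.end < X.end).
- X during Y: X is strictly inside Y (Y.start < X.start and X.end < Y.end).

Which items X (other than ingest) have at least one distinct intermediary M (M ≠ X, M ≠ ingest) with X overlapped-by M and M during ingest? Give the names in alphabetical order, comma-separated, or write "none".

Target ingest = [March 11, March 20].
Intermediaries M with M during ingest: rehearsal, retro.
Via rehearsal — items with X overlapped-by rehearsal: handoff, lunch.
Via retro — items with X overlapped-by retro: none.
Union: handoff, lunch.

handoff, lunch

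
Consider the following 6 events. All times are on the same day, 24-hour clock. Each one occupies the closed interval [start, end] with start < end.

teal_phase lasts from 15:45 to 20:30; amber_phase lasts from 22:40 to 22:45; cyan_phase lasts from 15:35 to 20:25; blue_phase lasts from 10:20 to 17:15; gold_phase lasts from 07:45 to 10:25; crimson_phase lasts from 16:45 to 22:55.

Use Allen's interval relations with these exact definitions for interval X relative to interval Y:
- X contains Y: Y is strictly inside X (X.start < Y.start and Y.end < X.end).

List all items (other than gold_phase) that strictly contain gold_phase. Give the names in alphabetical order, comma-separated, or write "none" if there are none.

Target gold_phase = [07:45, 10:25].
amber_phase [22:40, 22:45] → after → no.
blue_phase [10:20, 17:15] → overlapped-by → no.
crimson_phase [16:45, 22:55] → after → no.
cyan_phase [15:35, 20:25] → after → no.
teal_phase [15:45, 20:30] → after → no.
Result: none.

none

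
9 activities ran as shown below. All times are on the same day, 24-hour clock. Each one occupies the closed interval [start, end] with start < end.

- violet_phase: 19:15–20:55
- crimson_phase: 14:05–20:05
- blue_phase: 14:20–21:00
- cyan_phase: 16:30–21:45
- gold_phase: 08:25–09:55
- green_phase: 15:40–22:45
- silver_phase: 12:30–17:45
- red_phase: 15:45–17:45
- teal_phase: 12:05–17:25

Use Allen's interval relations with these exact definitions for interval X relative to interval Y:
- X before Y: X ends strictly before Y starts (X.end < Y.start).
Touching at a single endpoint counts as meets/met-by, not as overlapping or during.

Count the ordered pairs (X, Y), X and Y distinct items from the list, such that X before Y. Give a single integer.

Checking all 72 ordered pairs for relation 'before'; matching pairs in alphabetical order:
(gold_phase, blue_phase): gold_phase before blue_phase ✓
(gold_phase, crimson_phase): gold_phase before crimson_phase ✓
(gold_phase, cyan_phase): gold_phase before cyan_phase ✓
(gold_phase, green_phase): gold_phase before green_phase ✓
(gold_phase, red_phase): gold_phase before red_phase ✓
(gold_phase, silver_phase): gold_phase before silver_phase ✓
(gold_phase, teal_phase): gold_phase before teal_phase ✓
(gold_phase, violet_phase): gold_phase before violet_phase ✓
(red_phase, violet_phase): red_phase before violet_phase ✓
(silver_phase, violet_phase): silver_phase before violet_phase ✓
(teal_phase, violet_phase): teal_phase before violet_phase ✓
Count: 11.

11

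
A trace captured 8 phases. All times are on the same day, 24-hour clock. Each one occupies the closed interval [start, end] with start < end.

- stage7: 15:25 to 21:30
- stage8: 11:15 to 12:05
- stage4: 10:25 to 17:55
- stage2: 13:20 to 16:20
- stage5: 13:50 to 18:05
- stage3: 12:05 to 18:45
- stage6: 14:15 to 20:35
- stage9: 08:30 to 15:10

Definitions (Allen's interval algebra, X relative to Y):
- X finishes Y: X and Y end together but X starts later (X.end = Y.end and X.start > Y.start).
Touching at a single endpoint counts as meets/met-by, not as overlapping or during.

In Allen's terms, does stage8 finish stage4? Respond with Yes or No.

stage8 = [11:15, 12:05], stage4 = [10:25, 17:55].
Actual relation of stage8 to stage4: during.
Asked whether 'finishes' holds → No.

No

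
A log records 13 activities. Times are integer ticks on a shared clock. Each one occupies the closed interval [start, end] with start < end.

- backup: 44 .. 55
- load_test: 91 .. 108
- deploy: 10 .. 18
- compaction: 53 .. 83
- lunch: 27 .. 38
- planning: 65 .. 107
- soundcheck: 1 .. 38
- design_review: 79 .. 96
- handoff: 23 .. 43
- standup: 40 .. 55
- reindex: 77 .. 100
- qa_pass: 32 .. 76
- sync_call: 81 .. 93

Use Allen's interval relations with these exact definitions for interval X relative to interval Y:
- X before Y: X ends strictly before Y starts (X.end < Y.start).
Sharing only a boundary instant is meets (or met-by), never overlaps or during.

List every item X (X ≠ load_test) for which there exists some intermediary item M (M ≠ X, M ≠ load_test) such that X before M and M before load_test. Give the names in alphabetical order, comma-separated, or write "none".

Target load_test = [91, 108].
Intermediaries M with M before load_test: backup, compaction, deploy, handoff, lunch, qa_pass, soundcheck, standup.
Via backup — items with X before backup: deploy, handoff, lunch, soundcheck.
Via compaction — items with X before compaction: deploy, handoff, lunch, soundcheck.
Via deploy — items with X before deploy: none.
Via handoff — items with X before handoff: deploy.
Via lunch — items with X before lunch: deploy.
Via qa_pass — items with X before qa_pass: deploy.
Via soundcheck — items with X before soundcheck: none.
Via standup — items with X before standup: deploy, lunch, soundcheck.
Union: deploy, handoff, lunch, soundcheck.

deploy, handoff, lunch, soundcheck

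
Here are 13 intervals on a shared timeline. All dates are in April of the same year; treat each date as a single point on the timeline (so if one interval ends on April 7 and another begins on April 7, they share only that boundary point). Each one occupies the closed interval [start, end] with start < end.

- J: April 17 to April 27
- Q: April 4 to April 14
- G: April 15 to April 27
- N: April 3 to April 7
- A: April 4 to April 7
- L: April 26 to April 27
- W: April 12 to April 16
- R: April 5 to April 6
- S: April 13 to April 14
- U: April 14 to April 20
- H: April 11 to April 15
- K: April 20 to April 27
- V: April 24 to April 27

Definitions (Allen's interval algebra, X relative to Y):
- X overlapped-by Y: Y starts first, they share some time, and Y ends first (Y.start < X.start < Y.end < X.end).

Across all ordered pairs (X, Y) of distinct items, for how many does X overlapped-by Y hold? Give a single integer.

9

Checking all 156 ordered pairs for relation 'overlapped-by'; matching pairs in alphabetical order:
(G, U): G overlapped-by U ✓
(G, W): G overlapped-by W ✓
(H, Q): H overlapped-by Q ✓
(J, U): J overlapped-by U ✓
(Q, N): Q overlapped-by N ✓
(U, H): U overlapped-by H ✓
(U, W): U overlapped-by W ✓
(W, H): W overlapped-by H ✓
(W, Q): W overlapped-by Q ✓
Count: 9.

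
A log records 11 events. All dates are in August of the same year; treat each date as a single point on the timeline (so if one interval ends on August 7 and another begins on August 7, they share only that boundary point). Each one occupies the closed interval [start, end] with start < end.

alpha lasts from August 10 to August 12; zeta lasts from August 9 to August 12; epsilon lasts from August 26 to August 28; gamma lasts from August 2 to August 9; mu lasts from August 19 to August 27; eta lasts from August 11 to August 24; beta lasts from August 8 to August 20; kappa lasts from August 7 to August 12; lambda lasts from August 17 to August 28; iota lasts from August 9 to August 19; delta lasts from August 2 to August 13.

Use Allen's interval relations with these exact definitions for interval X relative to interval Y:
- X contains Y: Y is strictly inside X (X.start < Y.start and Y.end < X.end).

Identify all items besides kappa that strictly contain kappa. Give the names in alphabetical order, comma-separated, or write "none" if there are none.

Target kappa = [August 7, August 12].
alpha [August 10, August 12] → finishes → no.
beta [August 8, August 20] → overlapped-by → no.
delta [August 2, August 13] → contains → yes.
epsilon [August 26, August 28] → after → no.
eta [August 11, August 24] → overlapped-by → no.
gamma [August 2, August 9] → overlaps → no.
iota [August 9, August 19] → overlapped-by → no.
lambda [August 17, August 28] → after → no.
mu [August 19, August 27] → after → no.
zeta [August 9, August 12] → finishes → no.
Result: delta.

delta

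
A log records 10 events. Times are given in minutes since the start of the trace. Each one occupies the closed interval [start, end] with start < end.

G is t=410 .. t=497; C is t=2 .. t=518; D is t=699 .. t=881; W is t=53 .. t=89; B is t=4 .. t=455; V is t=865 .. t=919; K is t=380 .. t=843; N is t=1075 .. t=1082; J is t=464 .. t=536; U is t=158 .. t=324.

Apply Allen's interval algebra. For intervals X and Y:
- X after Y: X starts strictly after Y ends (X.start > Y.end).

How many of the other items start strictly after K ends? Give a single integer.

Target K = [t=380, t=843].
B [t=4, t=455] → overlaps → no.
C [t=2, t=518] → overlaps → no.
D [t=699, t=881] → overlapped-by → no.
G [t=410, t=497] → during → no.
J [t=464, t=536] → during → no.
N [t=1075, t=1082] → after → counts.
U [t=158, t=324] → before → no.
V [t=865, t=919] → after → counts.
W [t=53, t=89] → before → no.
Total: 2.

2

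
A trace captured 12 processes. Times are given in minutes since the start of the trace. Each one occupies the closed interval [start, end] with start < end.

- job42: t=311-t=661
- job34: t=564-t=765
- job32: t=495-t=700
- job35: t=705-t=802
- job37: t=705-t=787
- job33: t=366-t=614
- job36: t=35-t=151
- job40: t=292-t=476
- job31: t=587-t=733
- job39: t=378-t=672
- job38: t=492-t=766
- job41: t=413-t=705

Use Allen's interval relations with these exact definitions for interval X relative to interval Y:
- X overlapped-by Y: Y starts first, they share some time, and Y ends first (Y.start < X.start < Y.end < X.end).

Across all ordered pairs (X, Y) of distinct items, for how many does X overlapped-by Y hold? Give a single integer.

Checking all 132 ordered pairs for relation 'overlapped-by'; matching pairs in alphabetical order:
(job31, job32): job31 overlapped-by job32 ✓
(job31, job33): job31 overlapped-by job33 ✓
(job31, job39): job31 overlapped-by job39 ✓
(job31, job41): job31 overlapped-by job41 ✓
(job31, job42): job31 overlapped-by job42 ✓
(job32, job33): job32 overlapped-by job33 ✓
(job32, job39): job32 overlapped-by job39 ✓
(job32, job42): job32 overlapped-by job42 ✓
(job33, job40): job33 overlapped-by job40 ✓
(job34, job32): job34 overlapped-by job32 ✓
(job34, job33): job34 overlapped-by job33 ✓
(job34, job39): job34 overlapped-by job39 ✓
(job34, job41): job34 overlapped-by job41 ✓
(job34, job42): job34 overlapped-by job42 ✓
(job35, job31): job35 overlapped-by job31 ✓
(job35, job34): job35 overlapped-by job34 ✓
(job35, job38): job35 overlapped-by job38 ✓
(job37, job31): job37 overlapped-by job31 ✓
(job37, job34): job37 overlapped-by job34 ✓
(job37, job38): job37 overlapped-by job38 ✓
(job38, job33): job38 overlapped-by job33 ✓
(job38, job39): job38 overlapped-by job39 ✓
(job38, job41): job38 overlapped-by job41 ✓
(job38, job42): job38 overlapped-by job42 ✓
... plus 8 further pairs not listed.
Count: 32.

32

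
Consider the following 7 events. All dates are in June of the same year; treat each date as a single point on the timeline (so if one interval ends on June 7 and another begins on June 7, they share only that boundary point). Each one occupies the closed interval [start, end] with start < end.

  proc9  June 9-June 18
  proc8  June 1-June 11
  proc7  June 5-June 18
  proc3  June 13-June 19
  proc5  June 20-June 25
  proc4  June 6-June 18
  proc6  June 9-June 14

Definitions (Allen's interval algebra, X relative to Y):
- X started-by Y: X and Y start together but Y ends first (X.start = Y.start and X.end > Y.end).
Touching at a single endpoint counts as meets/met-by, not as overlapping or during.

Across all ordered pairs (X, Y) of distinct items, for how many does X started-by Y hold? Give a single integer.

1

Checking all 42 ordered pairs for relation 'started-by'; matching pairs in alphabetical order:
(proc9, proc6): proc9 started-by proc6 ✓
Count: 1.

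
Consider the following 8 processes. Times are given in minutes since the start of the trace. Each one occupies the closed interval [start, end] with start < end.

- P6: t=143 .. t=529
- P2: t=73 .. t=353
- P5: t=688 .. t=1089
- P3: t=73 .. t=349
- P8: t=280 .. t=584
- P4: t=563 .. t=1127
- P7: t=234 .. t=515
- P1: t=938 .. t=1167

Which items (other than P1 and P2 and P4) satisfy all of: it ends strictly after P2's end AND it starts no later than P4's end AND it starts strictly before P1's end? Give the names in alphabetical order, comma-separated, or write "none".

P5, P6, P7, P8

Conditions: its end is strictly after P2's end (X.end > t=353) AND its start is no later than P4's end (X.start <= t=1127) AND its start is strictly before P1's end (X.start < t=1167).
P3: end t=349 > t=353? ✗; start t=73 <= t=1127? ✓; start t=73 < t=1167? ✓ → no.
P5: end t=1089 > t=353? ✓; start t=688 <= t=1127? ✓; start t=688 < t=1167? ✓ → yes.
P6: end t=529 > t=353? ✓; start t=143 <= t=1127? ✓; start t=143 < t=1167? ✓ → yes.
P7: end t=515 > t=353? ✓; start t=234 <= t=1127? ✓; start t=234 < t=1167? ✓ → yes.
P8: end t=584 > t=353? ✓; start t=280 <= t=1127? ✓; start t=280 < t=1167? ✓ → yes.
Result: P5, P6, P7, P8.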